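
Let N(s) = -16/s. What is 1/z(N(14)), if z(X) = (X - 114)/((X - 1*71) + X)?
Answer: 513/806 ≈ 0.63648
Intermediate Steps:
z(X) = (-114 + X)/(-71 + 2*X) (z(X) = (-114 + X)/((X - 71) + X) = (-114 + X)/((-71 + X) + X) = (-114 + X)/(-71 + 2*X))
1/z(N(14)) = 1/((-114 - 16/14)/(-71 + 2*(-16/14))) = 1/((-114 - 16*1/14)/(-71 + 2*(-16*1/14))) = 1/((-114 - 8/7)/(-71 + 2*(-8/7))) = 1/(-806/7/(-71 - 16/7)) = 1/(-806/7/(-513/7)) = 1/(-7/513*(-806/7)) = 1/(806/513) = 513/806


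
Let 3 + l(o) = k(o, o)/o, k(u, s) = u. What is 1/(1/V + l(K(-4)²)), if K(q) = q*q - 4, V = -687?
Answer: -687/1375 ≈ -0.49964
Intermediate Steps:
K(q) = -4 + q² (K(q) = q² - 4 = -4 + q²)
l(o) = -2 (l(o) = -3 + o/o = -3 + 1 = -2)
1/(1/V + l(K(-4)²)) = 1/(1/(-687) - 2) = 1/(-1/687 - 2) = 1/(-1375/687) = -687/1375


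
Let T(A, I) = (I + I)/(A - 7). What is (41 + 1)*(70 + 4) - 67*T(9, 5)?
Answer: 2773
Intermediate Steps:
T(A, I) = 2*I/(-7 + A) (T(A, I) = (2*I)/(-7 + A) = 2*I/(-7 + A))
(41 + 1)*(70 + 4) - 67*T(9, 5) = (41 + 1)*(70 + 4) - 134*5/(-7 + 9) = 42*74 - 134*5/2 = 3108 - 134*5/2 = 3108 - 67*5 = 3108 - 335 = 2773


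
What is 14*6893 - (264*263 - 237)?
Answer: 27307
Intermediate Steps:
14*6893 - (264*263 - 237) = 96502 - (69432 - 237) = 96502 - 1*69195 = 96502 - 69195 = 27307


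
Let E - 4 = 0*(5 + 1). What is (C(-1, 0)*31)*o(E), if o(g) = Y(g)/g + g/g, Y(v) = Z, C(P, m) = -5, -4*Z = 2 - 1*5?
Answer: -2945/16 ≈ -184.06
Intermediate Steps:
Z = ¾ (Z = -(2 - 1*5)/4 = -(2 - 5)/4 = -¼*(-3) = ¾ ≈ 0.75000)
Y(v) = ¾
E = 4 (E = 4 + 0*(5 + 1) = 4 + 0*6 = 4 + 0 = 4)
o(g) = 1 + 3/(4*g) (o(g) = 3/(4*g) + g/g = 3/(4*g) + 1 = 1 + 3/(4*g))
(C(-1, 0)*31)*o(E) = (-5*31)*((¾ + 4)/4) = -155*19/(4*4) = -155*19/16 = -2945/16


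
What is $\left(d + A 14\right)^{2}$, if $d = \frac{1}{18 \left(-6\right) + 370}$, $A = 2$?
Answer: $\frac{53831569}{68644} \approx 784.21$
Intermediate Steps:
$d = \frac{1}{262}$ ($d = \frac{1}{-108 + 370} = \frac{1}{262} \approx 0.0038168$)
$\left(d + A 14\right)^{2} = \left(\frac{1}{262} + 2 \cdot 14\right)^{2} = \left(\frac{1}{262} + 28\right)^{2} = \left(\frac{7337}{262}\right)^{2} = \frac{53831569}{68644}$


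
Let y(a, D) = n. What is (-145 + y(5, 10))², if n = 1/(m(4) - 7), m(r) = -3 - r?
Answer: 4124961/196 ≈ 21046.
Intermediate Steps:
n = -1/14 (n = 1/((-3 - 1*4) - 7) = 1/((-3 - 4) - 7) = 1/(-7 - 7) = 1/(-14) = -1/14 ≈ -0.071429)
y(a, D) = -1/14
(-145 + y(5, 10))² = (-145 - 1/14)² = (-2031/14)² = 4124961/196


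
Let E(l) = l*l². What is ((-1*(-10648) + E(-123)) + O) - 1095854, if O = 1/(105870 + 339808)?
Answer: -1312999922493/445678 ≈ -2.9461e+6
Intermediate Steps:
O = 1/445678 ≈ 2.2438e-6
E(l) = l³
((-1*(-10648) + E(-123)) + O) - 1095854 = ((-1*(-10648) + (-123)³) + 1/445678) - 1095854 = ((10648 - 1860867) + 1/445678) - 1095854 = (-1850219 + 1/445678) - 1095854 = -824601903481/445678 - 1095854 = -1312999922493/445678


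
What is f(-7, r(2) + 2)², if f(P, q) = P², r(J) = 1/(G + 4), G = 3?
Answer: 2401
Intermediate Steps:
r(J) = ⅐ (r(J) = 1/(3 + 4) = 1/7 = ⅐)
f(-7, r(2) + 2)² = ((-7)²)² = 49² = 2401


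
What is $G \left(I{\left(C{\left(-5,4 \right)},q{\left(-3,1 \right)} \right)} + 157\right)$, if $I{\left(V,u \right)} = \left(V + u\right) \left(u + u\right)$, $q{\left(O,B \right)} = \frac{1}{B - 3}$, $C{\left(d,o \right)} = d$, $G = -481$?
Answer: $- \frac{156325}{2} \approx -78163.0$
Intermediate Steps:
$q{\left(O,B \right)} = \frac{1}{-3 + B}$
$I{\left(V,u \right)} = 2 u \left(V + u\right)$ ($I{\left(V,u \right)} = \left(V + u\right) 2 u = 2 u \left(V + u\right)$)
$G \left(I{\left(C{\left(-5,4 \right)},q{\left(-3,1 \right)} \right)} + 157\right) = - 481 \left(\frac{2 \left(-5 + \frac{1}{-3 + 1}\right)}{-3 + 1} + 157\right) = - 481 \left(\frac{2 \left(-5 + \frac{1}{-2}\right)}{-2} + 157\right) = - 481 \left(2 \left(- \frac{1}{2}\right) \left(-5 - \frac{1}{2}\right) + 157\right) = - 481 \left(2 \left(- \frac{1}{2}\right) \left(- \frac{11}{2}\right) + 157\right) = - 481 \left(\frac{11}{2} + 157\right) = \left(-481\right) \frac{325}{2} = - \frac{156325}{2}$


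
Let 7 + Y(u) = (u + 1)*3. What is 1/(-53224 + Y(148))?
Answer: -1/52784 ≈ -1.8945e-5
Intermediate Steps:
Y(u) = -4 + 3*u (Y(u) = -7 + (u + 1)*3 = -7 + (1 + u)*3 = -7 + (3 + 3*u) = -4 + 3*u)
1/(-53224 + Y(148)) = 1/(-53224 + (-4 + 3*148)) = 1/(-53224 + (-4 + 444)) = 1/(-53224 + 440) = 1/(-52784) = -1/52784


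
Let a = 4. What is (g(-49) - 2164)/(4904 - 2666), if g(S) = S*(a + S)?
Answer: 41/2238 ≈ 0.018320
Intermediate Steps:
g(S) = S*(4 + S)
(g(-49) - 2164)/(4904 - 2666) = (-49*(4 - 49) - 2164)/(4904 - 2666) = (-49*(-45) - 2164)/2238 = (2205 - 2164)*(1/2238) = 41*(1/2238) = 41/2238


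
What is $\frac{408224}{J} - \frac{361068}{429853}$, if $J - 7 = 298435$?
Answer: $\frac{33859227508}{64143094513} \approx 0.52787$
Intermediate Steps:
$J = 298442$ ($J = 7 + 298435 = 298442$)
$\frac{408224}{J} - \frac{361068}{429853} = \frac{408224}{298442} - \frac{361068}{429853} = 408224 \cdot \frac{1}{298442} - \frac{361068}{429853} = \frac{204112}{149221} - \frac{361068}{429853} = \frac{33859227508}{64143094513}$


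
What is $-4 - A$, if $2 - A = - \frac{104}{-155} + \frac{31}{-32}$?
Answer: $- \frac{31237}{4960} \approx -6.2978$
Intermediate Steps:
$A = \frac{11397}{4960}$ ($A = 2 - \left(- \frac{104}{-155} + \frac{31}{-32}\right) = 2 - \left(\left(-104\right) \left(- \frac{1}{155}\right) + 31 \left(- \frac{1}{32}\right)\right) = 2 - \left(\frac{104}{155} - \frac{31}{32}\right) = 2 - - \frac{1477}{4960} = 2 + \frac{1477}{4960} = \frac{11397}{4960} \approx 2.2978$)
$-4 - A = -4 - \frac{11397}{4960} = - \frac{31237}{4960}$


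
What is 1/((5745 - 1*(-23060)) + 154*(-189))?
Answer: -1/301 ≈ -0.0033223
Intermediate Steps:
1/((5745 - 1*(-23060)) + 154*(-189)) = 1/((5745 + 23060) - 29106) = 1/(28805 - 29106) = 1/(-301) = -1/301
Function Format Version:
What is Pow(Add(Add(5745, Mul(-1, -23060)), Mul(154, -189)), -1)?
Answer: Rational(-1, 301) ≈ -0.0033223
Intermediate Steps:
Pow(Add(Add(5745, Mul(-1, -23060)), Mul(154, -189)), -1) = Pow(Add(Add(5745, 23060), -29106), -1) = Pow(Add(28805, -29106), -1) = Pow(-301, -1) = Rational(-1, 301)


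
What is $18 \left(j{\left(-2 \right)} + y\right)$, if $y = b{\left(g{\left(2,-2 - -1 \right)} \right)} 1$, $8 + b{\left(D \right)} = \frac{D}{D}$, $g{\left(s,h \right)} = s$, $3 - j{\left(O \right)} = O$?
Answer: $-36$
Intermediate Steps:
$j{\left(O \right)} = 3 - O$
$b{\left(D \right)} = -7$ ($b{\left(D \right)} = -8 + \frac{D}{D} = -8 + 1 = -7$)
$y = -7$ ($y = \left(-7\right) 1 = -7$)
$18 \left(j{\left(-2 \right)} + y\right) = 18 \left(\left(3 - -2\right) - 7\right) = 18 \left(\left(3 + 2\right) - 7\right) = 18 \left(5 - 7\right) = 18 \left(-2\right) = -36$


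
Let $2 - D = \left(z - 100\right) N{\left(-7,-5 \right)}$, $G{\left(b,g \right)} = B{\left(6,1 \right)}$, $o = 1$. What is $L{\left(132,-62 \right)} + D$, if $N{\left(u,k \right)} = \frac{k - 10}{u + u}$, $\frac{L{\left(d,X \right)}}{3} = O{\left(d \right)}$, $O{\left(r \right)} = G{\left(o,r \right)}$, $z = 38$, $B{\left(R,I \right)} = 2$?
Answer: $\frac{521}{7} \approx 74.429$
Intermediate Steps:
$G{\left(b,g \right)} = 2$
$O{\left(r \right)} = 2$
$L{\left(d,X \right)} = 6$ ($L{\left(d,X \right)} = 3 \cdot 2 = 6$)
$N{\left(u,k \right)} = \frac{-10 + k}{2 u}$
$D = \frac{479}{7}$ ($D = 2 - \left(38 - 100\right) \frac{-10 - 5}{2 \left(-7\right)} = 2 - - 62 \cdot \frac{1}{2} \left(- \frac{1}{7}\right) \left(-15\right) = 2 - \left(-62\right) \frac{15}{14} = 2 - - \frac{465}{7} = 2 + \frac{465}{7} = \frac{479}{7} \approx 68.429$)
$L{\left(132,-62 \right)} + D = 6 + \frac{479}{7} = \frac{521}{7}$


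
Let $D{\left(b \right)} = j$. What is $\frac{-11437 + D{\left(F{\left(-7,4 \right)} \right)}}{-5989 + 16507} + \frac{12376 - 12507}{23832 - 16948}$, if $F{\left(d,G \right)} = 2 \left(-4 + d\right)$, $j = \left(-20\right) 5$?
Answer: $- \frac{40399283}{36202956} \approx -1.1159$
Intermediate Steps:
$j = -100$
$F{\left(d,G \right)} = -8 + 2 d$
$D{\left(b \right)} = -100$
$\frac{-11437 + D{\left(F{\left(-7,4 \right)} \right)}}{-5989 + 16507} + \frac{12376 - 12507}{23832 - 16948} = \frac{-11437 - 100}{-5989 + 16507} + \frac{12376 - 12507}{23832 - 16948} = - \frac{11537}{10518} - \frac{131}{6884} = - \frac{40399283}{36202956}$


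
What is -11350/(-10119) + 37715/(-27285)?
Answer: -1598963/6135487 ≈ -0.26061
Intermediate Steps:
-11350/(-10119) + 37715/(-27285) = -11350*(-1/10119) + 37715*(-1/27285) = 11350/10119 - 7543/5457 = -1598963/6135487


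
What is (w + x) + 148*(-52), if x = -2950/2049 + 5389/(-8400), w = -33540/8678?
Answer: -63910007267231/8297903600 ≈ -7701.9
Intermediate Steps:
w = -16770/4339 (w = -33540*1/8678 = -16770/4339 ≈ -3.8649)
x = -3980229/1912400 (x = -2950*1/2049 + 5389*(-1/8400) = -2950/2049 - 5389/8400 = -3980229/1912400 ≈ -2.0813)
(w + x) + 148*(-52) = (-16770/4339 - 3980229/1912400) + 148*(-52) = -49341161631/8297903600 - 7696 = -63910007267231/8297903600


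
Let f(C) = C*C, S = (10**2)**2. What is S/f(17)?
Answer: 10000/289 ≈ 34.602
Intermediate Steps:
S = 10000 (S = 100**2 = 10000)
f(C) = C**2
S/f(17) = 10000/(17**2) = 10000/289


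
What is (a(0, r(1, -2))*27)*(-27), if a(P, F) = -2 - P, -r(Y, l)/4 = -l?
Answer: 1458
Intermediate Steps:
r(Y, l) = 4*l (r(Y, l) = -(-4)*l = 4*l)
(a(0, r(1, -2))*27)*(-27) = ((-2 - 1*0)*27)*(-27) = ((-2 + 0)*27)*(-27) = -2*27*(-27) = -54*(-27) = 1458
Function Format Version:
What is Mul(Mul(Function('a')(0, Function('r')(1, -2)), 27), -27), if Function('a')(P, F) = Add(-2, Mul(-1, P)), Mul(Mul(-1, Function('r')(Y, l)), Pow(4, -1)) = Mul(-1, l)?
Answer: 1458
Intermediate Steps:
Function('r')(Y, l) = Mul(4, l) (Function('r')(Y, l) = Mul(-4, Mul(-1, l)) = Mul(4, l))
Mul(Mul(Function('a')(0, Function('r')(1, -2)), 27), -27) = Mul(Mul(Add(-2, Mul(-1, 0)), 27), -27) = Mul(Mul(Add(-2, 0), 27), -27) = Mul(Mul(-2, 27), -27) = Mul(-54, -27) = 1458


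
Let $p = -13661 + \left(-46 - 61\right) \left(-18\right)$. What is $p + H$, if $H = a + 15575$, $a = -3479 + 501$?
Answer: $862$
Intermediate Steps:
$a = -2978$
$H = 12597$ ($H = -2978 + 15575 = 12597$)
$p = -11735$ ($p = -13661 - -1926 = -13661 + 1926 = -11735$)
$p + H = -11735 + 12597 = 862$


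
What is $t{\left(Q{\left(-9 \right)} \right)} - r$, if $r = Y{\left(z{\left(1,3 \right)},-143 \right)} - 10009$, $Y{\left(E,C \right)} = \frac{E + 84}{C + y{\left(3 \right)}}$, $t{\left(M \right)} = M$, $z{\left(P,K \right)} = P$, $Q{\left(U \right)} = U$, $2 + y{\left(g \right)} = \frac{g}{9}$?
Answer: $\frac{4340255}{434} \approx 10001.0$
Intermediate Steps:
$y{\left(g \right)} = -2 + \frac{g}{9}$
$Y{\left(E,C \right)} = \frac{84 + E}{- \frac{5}{3} + C}$ ($Y{\left(E,C \right)} = \frac{E + 84}{C + \left(-2 + \frac{1}{9} \cdot 3\right)} = \frac{84 + E}{C + \left(-2 + \frac{1}{3}\right)} = \frac{84 + E}{C - \frac{5}{3}} = \frac{84 + E}{- \frac{5}{3} + C}$)
$r = - \frac{4344161}{434}$ ($r = \frac{3 \left(84 + 1\right)}{-5 + 3 \left(-143\right)} - 10009 = 3 \frac{1}{-5 - 429} \cdot 85 - 10009 = 3 \frac{1}{-434} \cdot 85 - 10009 = 3 \left(- \frac{1}{434}\right) 85 - 10009 = - \frac{255}{434} - 10009 = - \frac{4344161}{434} \approx -10010.0$)
$t{\left(Q{\left(-9 \right)} \right)} - r = -9 - - \frac{4344161}{434} = -9 + \frac{4344161}{434} = \frac{4340255}{434}$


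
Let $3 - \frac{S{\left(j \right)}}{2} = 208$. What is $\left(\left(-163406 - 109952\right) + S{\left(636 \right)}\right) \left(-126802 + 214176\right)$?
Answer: $-23920205232$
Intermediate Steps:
$S{\left(j \right)} = -410$ ($S{\left(j \right)} = 6 - 416 = -410$)
$\left(\left(-163406 - 109952\right) + S{\left(636 \right)}\right) \left(-126802 + 214176\right) = \left(\left(-163406 - 109952\right) - 410\right) \left(-126802 + 214176\right) = \left(-273358 - 410\right) 87374 = \left(-273768\right) 87374 = -23920205232$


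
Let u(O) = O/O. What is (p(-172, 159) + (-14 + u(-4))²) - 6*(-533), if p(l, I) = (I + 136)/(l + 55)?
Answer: 393644/117 ≈ 3364.5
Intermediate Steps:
p(l, I) = (136 + I)/(55 + l)
u(O) = 1
(p(-172, 159) + (-14 + u(-4))²) - 6*(-533) = ((136 + 159)/(55 - 172) + (-14 + 1)²) - 6*(-533) = (295/(-117) + (-13)²) + 3198 = (-1/117*295 + 169) + 3198 = (-295/117 + 169) + 3198 = 19478/117 + 3198 = 393644/117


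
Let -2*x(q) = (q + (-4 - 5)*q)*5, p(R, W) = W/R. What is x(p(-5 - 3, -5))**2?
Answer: 625/4 ≈ 156.25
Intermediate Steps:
x(q) = 20*q (x(q) = -(q + (-4 - 5)*q)*5/2 = -(q - 9*q)*5/2 = -(-8*q)*5/2 = -(-20)*q = 20*q)
x(p(-5 - 3, -5))**2 = (20*(-5/(-5 - 3)))**2 = (20*(-5/(-8)))**2 = (20*(-5*(-1/8)))**2 = (20*(5/8))**2 = (25/2)**2 = 625/4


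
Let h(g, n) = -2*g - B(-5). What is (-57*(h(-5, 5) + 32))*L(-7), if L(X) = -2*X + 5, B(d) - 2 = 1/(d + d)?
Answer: -434283/10 ≈ -43428.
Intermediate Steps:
B(d) = 2 + 1/(2*d) (B(d) = 2 + 1/(d + d) = 2 + 1/(2*d))
h(g, n) = -19/10 - 2*g (h(g, n) = -2*g - (2 + (½)/(-5)) = -2*g - (2 + (½)*(-⅕)) = -2*g - (2 - ⅒) = -2*g - 1*19/10 = -2*g - 19/10 = -19/10 - 2*g)
L(X) = 5 - 2*X
(-57*(h(-5, 5) + 32))*L(-7) = (-57*((-19/10 - 2*(-5)) + 32))*(5 - 2*(-7)) = (-57*((-19/10 + 10) + 32))*(5 + 14) = -57*(81/10 + 32)*19 = -57*401/10*19 = -22857/10*19 = -434283/10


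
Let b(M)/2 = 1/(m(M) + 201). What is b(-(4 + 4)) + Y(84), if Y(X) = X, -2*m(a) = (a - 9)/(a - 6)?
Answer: 471380/5611 ≈ 84.010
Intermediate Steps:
m(a) = -(-9 + a)/(2*(-6 + a)) (m(a) = -(a - 9)/(2*(a - 6)) = -(-9 + a)/(2*(-6 + a)))
b(M) = 2/(201 + (9 - M)/(2*(-6 + M))) (b(M) = 2/((9 - M)/(2*(-6 + M)) + 201) = 2/(201 + (9 - M)/(2*(-6 + M))))
b(-(4 + 4)) + Y(84) = 4*(6 - (-1)*(4 + 4))/(2403 - (-401)*(4 + 4)) + 84 = 4*(6 - (-1)*8)/(2403 - (-401)*8) + 84 = 4*(6 - 1*(-8))/(2403 - 401*(-8)) + 84 = 4*(6 + 8)/(2403 + 3208) + 84 = 4*14/5611 + 84 = 4*(1/5611)*14 + 84 = 56/5611 + 84 = 471380/5611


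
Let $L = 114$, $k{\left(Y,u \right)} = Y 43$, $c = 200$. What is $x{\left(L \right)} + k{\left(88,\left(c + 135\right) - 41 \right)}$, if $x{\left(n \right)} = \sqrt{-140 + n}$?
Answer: $3784 + i \sqrt{26} \approx 3784.0 + 5.099 i$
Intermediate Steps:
$k{\left(Y,u \right)} = 43 Y$
$x{\left(L \right)} + k{\left(88,\left(c + 135\right) - 41 \right)} = \sqrt{-140 + 114} + 43 \cdot 88 = \sqrt{-26} + 3784 = i \sqrt{26} + 3784 = 3784 + i \sqrt{26}$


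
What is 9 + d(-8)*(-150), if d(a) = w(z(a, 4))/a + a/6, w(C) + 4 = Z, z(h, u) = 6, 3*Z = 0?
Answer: 134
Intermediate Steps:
Z = 0 (Z = (1/3)*0 = 0)
w(C) = -4 (w(C) = -4 + 0 = -4)
d(a) = -4/a + a/6
9 + d(-8)*(-150) = 9 + (-4/(-8) + (1/6)*(-8))*(-150) = 9 + (-4*(-1/8) - 4/3)*(-150) = 9 + (1/2 - 4/3)*(-150) = 9 - 5/6*(-150) = 9 + 125 = 134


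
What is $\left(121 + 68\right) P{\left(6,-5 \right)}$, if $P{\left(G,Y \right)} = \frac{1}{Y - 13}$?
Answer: $- \frac{21}{2} \approx -10.5$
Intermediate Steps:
$P{\left(G,Y \right)} = \frac{1}{-13 + Y}$ ($P{\left(G,Y \right)} = \frac{1}{Y - 13} = \frac{1}{-13 + Y}$)
$\left(121 + 68\right) P{\left(6,-5 \right)} = \frac{121 + 68}{-13 - 5} = \frac{189}{-18} = 189 \left(- \frac{1}{18}\right) = - \frac{21}{2}$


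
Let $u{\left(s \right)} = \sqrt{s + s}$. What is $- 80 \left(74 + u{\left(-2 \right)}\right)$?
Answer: $-5920 - 160 i \approx -5920.0 - 160.0 i$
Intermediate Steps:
$u{\left(s \right)} = \sqrt{2} \sqrt{s}$ ($u{\left(s \right)} = \sqrt{2 s} = \sqrt{2} \sqrt{s}$)
$- 80 \left(74 + u{\left(-2 \right)}\right) = - 80 \left(74 + \sqrt{2} \sqrt{-2}\right) = - 80 \left(74 + \sqrt{2} i \sqrt{2}\right) = - 80 \left(74 + 2 i\right) = -5920 - 160 i$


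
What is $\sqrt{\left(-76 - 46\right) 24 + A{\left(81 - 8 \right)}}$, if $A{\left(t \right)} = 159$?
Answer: $i \sqrt{2769} \approx 52.621 i$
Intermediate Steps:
$\sqrt{\left(-76 - 46\right) 24 + A{\left(81 - 8 \right)}} = \sqrt{\left(-76 - 46\right) 24 + 159} = \sqrt{\left(-122\right) 24 + 159} = \sqrt{-2928 + 159} = \sqrt{-2769} = i \sqrt{2769}$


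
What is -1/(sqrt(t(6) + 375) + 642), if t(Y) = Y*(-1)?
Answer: -214/137265 + sqrt(41)/137265 ≈ -0.0015124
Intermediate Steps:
t(Y) = -Y
-1/(sqrt(t(6) + 375) + 642) = -1/(sqrt(-1*6 + 375) + 642) = -1/(sqrt(-6 + 375) + 642) = -1/(sqrt(369) + 642) = -1/(3*sqrt(41) + 642) = -1/(642 + 3*sqrt(41))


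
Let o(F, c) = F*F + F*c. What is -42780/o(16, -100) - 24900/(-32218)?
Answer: 58822985/1804208 ≈ 32.603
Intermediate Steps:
o(F, c) = F**2 + F*c
-42780/o(16, -100) - 24900/(-32218) = -42780*1/(16*(16 - 100)) - 24900/(-32218) = -42780/(16*(-84)) - 24900*(-1/32218) = -42780/(-1344) + 12450/16109 = -42780*(-1/1344) + 12450/16109 = 3565/112 + 12450/16109 = 58822985/1804208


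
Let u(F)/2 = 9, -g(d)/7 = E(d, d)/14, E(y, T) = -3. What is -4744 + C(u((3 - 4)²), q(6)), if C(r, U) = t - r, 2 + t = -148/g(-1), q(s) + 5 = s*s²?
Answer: -14588/3 ≈ -4862.7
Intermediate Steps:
q(s) = -5 + s³ (q(s) = -5 + s*s² = -5 + s³)
g(d) = 3/2 (g(d) = -(-21)/14 = -7*(-3/14) = 3/2)
t = -302/3 (t = -2 - 148/3/2 = -2 - 148*⅔ = -2 - 296/3 = -302/3 ≈ -100.67)
u(F) = 18 (u(F) = 2*9 = 18)
C(r, U) = -302/3 - r
-4744 + C(u((3 - 4)²), q(6)) = -4744 + (-302/3 - 1*18) = -4744 + (-302/3 - 18) = -4744 - 356/3 = -14588/3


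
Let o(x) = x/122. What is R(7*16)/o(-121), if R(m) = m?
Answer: -13664/121 ≈ -112.93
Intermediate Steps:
o(x) = x/122 (o(x) = x*(1/122) = x/122)
R(7*16)/o(-121) = (7*16)/(((1/122)*(-121))) = 112/(-121/122) = 112*(-122/121) = -13664/121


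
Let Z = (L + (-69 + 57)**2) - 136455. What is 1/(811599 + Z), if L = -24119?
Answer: 1/651169 ≈ 1.5357e-6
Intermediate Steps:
Z = -160430 (Z = (-24119 + (-69 + 57)**2) - 136455 = (-24119 + (-12)**2) - 136455 = (-24119 + 144) - 136455 = -23975 - 136455 = -160430)
1/(811599 + Z) = 1/(811599 - 160430) = 1/651169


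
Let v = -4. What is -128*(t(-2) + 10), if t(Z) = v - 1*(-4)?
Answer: -1280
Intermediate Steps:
t(Z) = 0 (t(Z) = -4 - 1*(-4) = -4 + 4 = 0)
-128*(t(-2) + 10) = -128*(0 + 10) = -128*10 = -1280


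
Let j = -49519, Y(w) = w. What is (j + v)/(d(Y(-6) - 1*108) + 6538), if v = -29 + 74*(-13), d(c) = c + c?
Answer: -5051/631 ≈ -8.0048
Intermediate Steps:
d(c) = 2*c
v = -991 (v = -29 - 962 = -991)
(j + v)/(d(Y(-6) - 1*108) + 6538) = (-49519 - 991)/(2*(-6 - 1*108) + 6538) = -50510/(2*(-6 - 108) + 6538) = -50510/(2*(-114) + 6538) = -50510/(-228 + 6538) = -50510/6310 = -50510*1/6310 = -5051/631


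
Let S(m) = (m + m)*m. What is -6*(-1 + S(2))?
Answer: -42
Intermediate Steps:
S(m) = 2*m**2 (S(m) = (2*m)*m = 2*m**2)
-6*(-1 + S(2)) = -6*(-1 + 2*2**2) = -6*(-1 + 2*4) = -6*(-1 + 8) = -6*7 = -42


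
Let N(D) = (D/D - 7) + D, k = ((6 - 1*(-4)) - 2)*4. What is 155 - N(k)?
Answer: 129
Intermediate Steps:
k = 32 (k = ((6 + 4) - 2)*4 = (10 - 2)*4 = 8*4 = 32)
N(D) = -6 + D (N(D) = (1 - 7) + D = -6 + D)
155 - N(k) = 155 - (-6 + 32) = 155 - 1*26 = 155 - 26 = 129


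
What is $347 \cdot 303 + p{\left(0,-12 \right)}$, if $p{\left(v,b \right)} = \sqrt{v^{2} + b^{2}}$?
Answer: $105153$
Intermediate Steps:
$p{\left(v,b \right)} = \sqrt{b^{2} + v^{2}}$
$347 \cdot 303 + p{\left(0,-12 \right)} = 347 \cdot 303 + \sqrt{\left(-12\right)^{2} + 0^{2}} = 105141 + \sqrt{144 + 0} = 105141 + \sqrt{144} = 105141 + 12 = 105153$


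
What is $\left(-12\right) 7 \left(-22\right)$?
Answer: $1848$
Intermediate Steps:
$\left(-12\right) 7 \left(-22\right) = \left(-84\right) \left(-22\right) = 1848$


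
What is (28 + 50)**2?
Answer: 6084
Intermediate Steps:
(28 + 50)**2 = 78**2 = 6084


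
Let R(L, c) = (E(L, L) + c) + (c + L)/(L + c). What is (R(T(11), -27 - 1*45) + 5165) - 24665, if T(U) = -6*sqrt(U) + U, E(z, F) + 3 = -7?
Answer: -19581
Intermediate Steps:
E(z, F) = -10 (E(z, F) = -3 - 7 = -10)
T(U) = U - 6*sqrt(U)
R(L, c) = -9 + c (R(L, c) = (-10 + c) + (c + L)/(L + c) = (-10 + c) + (L + c)/(L + c) = (-10 + c) + 1 = -9 + c)
(R(T(11), -27 - 1*45) + 5165) - 24665 = ((-9 + (-27 - 1*45)) + 5165) - 24665 = ((-9 + (-27 - 45)) + 5165) - 24665 = ((-9 - 72) + 5165) - 24665 = (-81 + 5165) - 24665 = 5084 - 24665 = -19581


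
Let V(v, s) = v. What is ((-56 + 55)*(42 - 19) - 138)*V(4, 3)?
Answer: -644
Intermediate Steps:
((-56 + 55)*(42 - 19) - 138)*V(4, 3) = ((-56 + 55)*(42 - 19) - 138)*4 = (-1*23 - 138)*4 = (-23 - 138)*4 = -161*4 = -644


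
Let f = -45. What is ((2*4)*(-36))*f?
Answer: 12960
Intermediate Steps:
((2*4)*(-36))*f = ((2*4)*(-36))*(-45) = (8*(-36))*(-45) = -288*(-45) = 12960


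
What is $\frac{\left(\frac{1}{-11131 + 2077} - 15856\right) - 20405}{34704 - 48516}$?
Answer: $\frac{328307095}{125053848} \approx 2.6253$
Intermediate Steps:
$\frac{\left(\frac{1}{-11131 + 2077} - 15856\right) - 20405}{34704 - 48516} = \frac{\left(\frac{1}{-9054} - 15856\right) - 20405}{-13812} = \left(\left(- \frac{1}{9054} - 15856\right) - 20405\right) \left(- \frac{1}{13812}\right) = \left(- \frac{143560225}{9054} - 20405\right) \left(- \frac{1}{13812}\right) = \left(- \frac{328307095}{9054}\right) \left(- \frac{1}{13812}\right) = \frac{328307095}{125053848}$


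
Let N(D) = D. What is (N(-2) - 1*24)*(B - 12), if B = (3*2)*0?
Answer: 312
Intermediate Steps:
B = 0 (B = 6*0 = 0)
(N(-2) - 1*24)*(B - 12) = (-2 - 1*24)*(0 - 12) = (-2 - 24)*(-12) = -26*(-12) = 312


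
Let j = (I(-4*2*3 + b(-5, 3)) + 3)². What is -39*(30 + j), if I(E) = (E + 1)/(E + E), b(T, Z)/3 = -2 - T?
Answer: -122902/75 ≈ -1638.7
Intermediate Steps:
b(T, Z) = -6 - 3*T (b(T, Z) = 3*(-2 - T) = -6 - 3*T)
I(E) = (1 + E)/(2*E) (I(E) = (1 + E)/((2*E)) = (1 + E)*(1/(2*E)) = (1 + E)/(2*E))
j = 2704/225 (j = ((1 + (-4*2*3 + (-6 - 3*(-5))))/(2*(-4*2*3 + (-6 - 3*(-5)))) + 3)² = ((1 + (-8*3 + (-6 + 15)))/(2*(-8*3 + (-6 + 15))) + 3)² = ((1 + (-24 + 9))/(2*(-24 + 9)) + 3)² = ((½)*(1 - 15)/(-15) + 3)² = ((½)*(-1/15)*(-14) + 3)² = (7/15 + 3)² = (52/15)² = 2704/225 ≈ 12.018)
-39*(30 + j) = -39*(30 + 2704/225) = -39*9454/225 = -122902/75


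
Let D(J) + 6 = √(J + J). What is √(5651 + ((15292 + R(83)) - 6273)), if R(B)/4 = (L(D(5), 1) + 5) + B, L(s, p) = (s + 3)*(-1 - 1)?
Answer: √(15046 - 8*√10) ≈ 122.56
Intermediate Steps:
D(J) = -6 + √2*√J (D(J) = -6 + √(J + J) = -6 + √(2*J) = -6 + √2*√J)
L(s, p) = -6 - 2*s (L(s, p) = (3 + s)*(-2) = -6 - 2*s)
R(B) = 44 - 8*√10 + 4*B (R(B) = 4*(((-6 - 2*(-6 + √2*√5)) + 5) + B) = 4*(((-6 - 2*(-6 + √10)) + 5) + B) = 4*(((-6 + (12 - 2*√10)) + 5) + B) = 4*(((6 - 2*√10) + 5) + B) = 4*((11 - 2*√10) + B) = 4*(11 + B - 2*√10) = 44 - 8*√10 + 4*B)
√(5651 + ((15292 + R(83)) - 6273)) = √(5651 + ((15292 + (44 - 8*√10 + 4*83)) - 6273)) = √(5651 + ((15292 + (44 - 8*√10 + 332)) - 6273)) = √(5651 + ((15292 + (376 - 8*√10)) - 6273)) = √(5651 + ((15668 - 8*√10) - 6273)) = √(5651 + (9395 - 8*√10)) = √(15046 - 8*√10)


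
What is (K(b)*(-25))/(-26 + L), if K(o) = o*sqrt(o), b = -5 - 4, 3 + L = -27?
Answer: -675*I/56 ≈ -12.054*I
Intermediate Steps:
L = -30 (L = -3 - 27 = -30)
b = -9
K(o) = o**(3/2)
(K(b)*(-25))/(-26 + L) = ((-9)**(3/2)*(-25))/(-26 - 30) = (-27*I*(-25))/(-56) = (675*I)*(-1/56) = -675*I/56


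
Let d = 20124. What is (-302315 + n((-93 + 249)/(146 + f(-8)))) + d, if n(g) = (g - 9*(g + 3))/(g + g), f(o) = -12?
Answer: -14674743/52 ≈ -2.8221e+5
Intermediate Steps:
n(g) = (-27 - 8*g)/(2*g) (n(g) = (g - 9*(3 + g))/((2*g)) = (g + (-27 - 9*g))*(1/(2*g)) = (-27 - 8*g)*(1/(2*g)) = (-27 - 8*g)/(2*g))
(-302315 + n((-93 + 249)/(146 + f(-8)))) + d = (-302315 + (-4 - 27*(146 - 12)/(-93 + 249)/2)) + 20124 = (-302315 + (-4 - 27/(2*(156/134)))) + 20124 = (-302315 + (-4 - 27/(2*(156*(1/134))))) + 20124 = (-302315 + (-4 - 27/(2*78/67))) + 20124 = (-302315 + (-4 - 27/2*67/78)) + 20124 = (-302315 + (-4 - 603/52)) + 20124 = (-302315 - 811/52) + 20124 = -15721191/52 + 20124 = -14674743/52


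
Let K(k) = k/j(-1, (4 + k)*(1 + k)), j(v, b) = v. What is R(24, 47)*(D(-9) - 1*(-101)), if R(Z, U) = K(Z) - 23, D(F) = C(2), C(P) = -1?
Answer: -4700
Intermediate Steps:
D(F) = -1
K(k) = -k (K(k) = k/(-1) = k*(-1) = -k)
R(Z, U) = -23 - Z (R(Z, U) = -Z - 23 = -23 - Z)
R(24, 47)*(D(-9) - 1*(-101)) = (-23 - 1*24)*(-1 - 1*(-101)) = (-23 - 24)*(-1 + 101) = -47*100 = -4700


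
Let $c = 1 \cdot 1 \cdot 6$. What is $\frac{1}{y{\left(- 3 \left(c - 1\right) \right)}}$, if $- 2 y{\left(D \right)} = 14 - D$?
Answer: $- \frac{2}{29} \approx -0.068966$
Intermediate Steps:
$c = 6$ ($c = 1 \cdot 6 = 6$)
$y{\left(D \right)} = -7 + \frac{D}{2}$ ($y{\left(D \right)} = - \frac{14 - D}{2} = -7 + \frac{D}{2}$)
$\frac{1}{y{\left(- 3 \left(c - 1\right) \right)}} = \frac{1}{-7 + \frac{\left(-3\right) \left(6 - 1\right)}{2}} = \frac{1}{-7 + \frac{\left(-3\right) 5}{2}} = \frac{1}{-7 + \frac{1}{2} \left(-15\right)} = \frac{1}{-7 - \frac{15}{2}} = \frac{1}{- \frac{29}{2}} = - \frac{2}{29}$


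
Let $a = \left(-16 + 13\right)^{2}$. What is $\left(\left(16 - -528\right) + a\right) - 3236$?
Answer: $-2683$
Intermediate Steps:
$a = 9$ ($a = \left(-3\right)^{2} = 9$)
$\left(\left(16 - -528\right) + a\right) - 3236 = \left(\left(16 - -528\right) + 9\right) - 3236 = \left(\left(16 + 528\right) + 9\right) - 3236 = \left(544 + 9\right) - 3236 = 553 - 3236 = -2683$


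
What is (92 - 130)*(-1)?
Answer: 38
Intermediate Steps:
(92 - 130)*(-1) = -38*(-1) = 38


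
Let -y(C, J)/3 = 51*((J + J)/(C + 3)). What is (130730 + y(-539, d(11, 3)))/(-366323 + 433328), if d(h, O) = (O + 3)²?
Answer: 8760287/4489335 ≈ 1.9514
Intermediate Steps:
d(h, O) = (3 + O)²
y(C, J) = -306*J/(3 + C) (y(C, J) = -153*(J + J)/(C + 3) = -153*(2*J)/(3 + C) = -153*2*J/(3 + C) = -306*J/(3 + C))
(130730 + y(-539, d(11, 3)))/(-366323 + 433328) = (130730 - 306*(3 + 3)²/(3 - 539))/(-366323 + 433328) = (130730 - 306*6²/(-536))/67005 = (130730 - 306*36*(-1/536))*(1/67005) = (130730 + 1377/67)*(1/67005) = (8760287/67)*(1/67005) = 8760287/4489335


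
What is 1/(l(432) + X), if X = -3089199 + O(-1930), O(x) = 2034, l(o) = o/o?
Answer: -1/3087164 ≈ -3.2392e-7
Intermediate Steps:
l(o) = 1
X = -3087165 (X = -3089199 + 2034 = -3087165)
1/(l(432) + X) = 1/(1 - 3087165) = 1/(-3087164) = -1/3087164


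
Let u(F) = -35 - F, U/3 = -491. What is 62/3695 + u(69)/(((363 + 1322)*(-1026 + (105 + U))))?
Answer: 25048546/1490522355 ≈ 0.016805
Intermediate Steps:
U = -1473 (U = 3*(-491) = -1473)
62/3695 + u(69)/(((363 + 1322)*(-1026 + (105 + U)))) = 62/3695 + (-35 - 1*69)/(((363 + 1322)*(-1026 + (105 - 1473)))) = 62*(1/3695) + (-35 - 69)/((1685*(-1026 - 1368))) = 62/3695 - 104/(1685*(-2394)) = 62/3695 - 104/(-4033890) = 62/3695 - 104*(-1/4033890) = 62/3695 + 52/2016945 = 25048546/1490522355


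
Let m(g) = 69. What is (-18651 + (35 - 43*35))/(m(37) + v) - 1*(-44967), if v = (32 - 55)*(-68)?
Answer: 73410990/1633 ≈ 44955.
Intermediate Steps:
v = 1564 (v = -23*(-68) = 1564)
(-18651 + (35 - 43*35))/(m(37) + v) - 1*(-44967) = (-18651 + (35 - 43*35))/(69 + 1564) - 1*(-44967) = (-18651 + (35 - 1505))/1633 + 44967 = (-18651 - 1470)*(1/1633) + 44967 = -20121*1/1633 + 44967 = -20121/1633 + 44967 = 73410990/1633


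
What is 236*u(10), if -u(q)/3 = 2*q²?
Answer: -141600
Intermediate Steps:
u(q) = -6*q²
236*u(10) = 236*(-6*10²) = 236*(-6*100) = 236*(-600) = -141600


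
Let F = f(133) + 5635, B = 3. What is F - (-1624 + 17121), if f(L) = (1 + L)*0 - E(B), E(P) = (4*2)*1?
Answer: -9870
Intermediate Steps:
E(P) = 8 (E(P) = 8*1 = 8)
f(L) = -8 (f(L) = (1 + L)*0 - 1*8 = 0 - 8 = -8)
F = 5627 (F = -8 + 5635 = 5627)
F - (-1624 + 17121) = 5627 - (-1624 + 17121) = 5627 - 1*15497 = 5627 - 15497 = -9870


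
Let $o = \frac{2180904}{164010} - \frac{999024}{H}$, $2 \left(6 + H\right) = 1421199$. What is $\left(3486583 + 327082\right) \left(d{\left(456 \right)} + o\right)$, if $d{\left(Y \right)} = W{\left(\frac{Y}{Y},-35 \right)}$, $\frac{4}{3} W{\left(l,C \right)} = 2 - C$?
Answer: $\frac{142376656815434607}{941773252} \approx 1.5118 \cdot 10^{8}$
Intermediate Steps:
$H = \frac{1421187}{2}$ ($H = -6 + \frac{1}{2} \cdot 1421199 = -6 + \frac{1421199}{2} = \frac{1421187}{2} \approx 7.1059 \cdot 10^{5}$)
$W{\left(l,C \right)} = \frac{3}{2} - \frac{3 C}{4}$ ($W{\left(l,C \right)} = \frac{3 \left(2 - C\right)}{4} = \frac{3}{2} - \frac{3 C}{4}$)
$o = \frac{13998851316}{1177216565}$ ($o = \frac{2180904}{164010} - \frac{999024}{\frac{1421187}{2}} = 2180904 \cdot \frac{1}{164010} - \frac{666016}{473729} = \frac{33044}{2485} - \frac{666016}{473729} = \frac{13998851316}{1177216565} \approx 11.891$)
$d{\left(Y \right)} = \frac{111}{4}$ ($d{\left(Y \right)} = \frac{3}{2} - - \frac{105}{4} = \frac{3}{2} + \frac{105}{4} = \frac{111}{4}$)
$\left(3486583 + 327082\right) \left(d{\left(456 \right)} + o\right) = \left(3486583 + 327082\right) \left(\frac{111}{4} + \frac{13998851316}{1177216565}\right) = 3813665 \cdot \frac{186666443979}{4708866260} = \frac{142376656815434607}{941773252}$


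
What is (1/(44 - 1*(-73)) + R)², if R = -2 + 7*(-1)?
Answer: 1106704/13689 ≈ 80.846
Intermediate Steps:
R = -9 (R = -2 - 7 = -9)
(1/(44 - 1*(-73)) + R)² = (1/(44 - 1*(-73)) - 9)² = (1/(44 + 73) - 9)² = (1/117 - 9)² = (-1052/117)² = 1106704/13689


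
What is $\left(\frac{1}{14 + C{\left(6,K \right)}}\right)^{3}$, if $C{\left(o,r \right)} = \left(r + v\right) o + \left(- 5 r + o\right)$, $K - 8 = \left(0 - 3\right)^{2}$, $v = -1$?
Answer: $\frac{1}{29791} \approx 3.3567 \cdot 10^{-5}$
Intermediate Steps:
$K = 17$ ($K = 8 + \left(0 - 3\right)^{2} = 8 + \left(-3\right)^{2} = 8 + 9 = 17$)
$C{\left(o,r \right)} = o - 5 r + o \left(-1 + r\right)$ ($C{\left(o,r \right)} = \left(r - 1\right) o + \left(- 5 r + o\right) = \left(-1 + r\right) o + \left(o - 5 r\right) = o \left(-1 + r\right) + \left(o - 5 r\right) = o - 5 r + o \left(-1 + r\right)$)
$\left(\frac{1}{14 + C{\left(6,K \right)}}\right)^{3} = \left(\frac{1}{14 + 17 \left(-5 + 6\right)}\right)^{3} = \left(\frac{1}{14 + 17 \cdot 1}\right)^{3} = \left(\frac{1}{14 + 17}\right)^{3} = \left(\frac{1}{31}\right)^{3} = \frac{1}{29791}$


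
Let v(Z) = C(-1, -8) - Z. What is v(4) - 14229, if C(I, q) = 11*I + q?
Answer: -14252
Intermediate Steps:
C(I, q) = q + 11*I
v(Z) = -19 - Z (v(Z) = (-8 + 11*(-1)) - Z = (-8 - 11) - Z = -19 - Z)
v(4) - 14229 = (-19 - 1*4) - 14229 = (-19 - 4) - 14229 = -23 - 14229 = -14252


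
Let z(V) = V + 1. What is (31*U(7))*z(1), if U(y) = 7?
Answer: 434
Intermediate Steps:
z(V) = 1 + V
(31*U(7))*z(1) = (31*7)*(1 + 1) = 217*2 = 434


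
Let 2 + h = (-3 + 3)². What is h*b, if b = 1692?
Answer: -3384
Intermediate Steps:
h = -2 (h = -2 + (-3 + 3)² = -2 + 0² = -2 + 0 = -2)
h*b = -2*1692 = -3384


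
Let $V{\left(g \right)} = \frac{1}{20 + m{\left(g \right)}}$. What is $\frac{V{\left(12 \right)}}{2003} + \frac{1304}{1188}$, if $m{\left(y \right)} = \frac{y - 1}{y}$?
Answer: $\frac{163901042}{149317641} \approx 1.0977$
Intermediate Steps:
$m{\left(y \right)} = \frac{-1 + y}{y}$
$V{\left(g \right)} = \frac{1}{20 + \frac{-1 + g}{g}}$
$\frac{V{\left(12 \right)}}{2003} + \frac{1304}{1188} = \frac{12 \frac{1}{-1 + 21 \cdot 12}}{2003} + \frac{1304}{1188} = \frac{12}{-1 + 252} \cdot \frac{1}{2003} + 1304 \cdot \frac{1}{1188} = \frac{12}{251} \cdot \frac{1}{2003} + \frac{326}{297} = \frac{12}{502753} + \frac{326}{297} = \frac{163901042}{149317641}$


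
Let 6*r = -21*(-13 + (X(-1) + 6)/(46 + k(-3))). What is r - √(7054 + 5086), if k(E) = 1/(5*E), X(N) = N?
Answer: 31087/689 - 2*√3035 ≈ -65.063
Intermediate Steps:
k(E) = 1/(5*E)
r = 31087/689 (r = (-21*(-13 + (-1 + 6)/(46 + (⅕)/(-3))))/6 = (-21*(-13 + 5/(46 + (⅕)*(-⅓))))/6 = (-21*(-13 + 5/(46 - 1/15)))/6 = (-21*(-13 + 5/(689/15)))/6 = (-21*(-13 + 5*(15/689)))/6 = (-21*(-13 + 75/689))/6 = (-21*(-8882/689))/6 = (⅙)*(186522/689) = 31087/689 ≈ 45.119)
r - √(7054 + 5086) = 31087/689 - √(7054 + 5086) = 31087/689 - √12140 = 31087/689 - 2*√3035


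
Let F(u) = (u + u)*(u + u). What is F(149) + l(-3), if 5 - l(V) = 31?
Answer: 88778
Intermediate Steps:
l(V) = -26 (l(V) = 5 - 1*31 = 5 - 31 = -26)
F(u) = 4*u**2 (F(u) = (2*u)*(2*u) = 4*u**2)
F(149) + l(-3) = 4*149**2 - 26 = 4*22201 - 26 = 88804 - 26 = 88778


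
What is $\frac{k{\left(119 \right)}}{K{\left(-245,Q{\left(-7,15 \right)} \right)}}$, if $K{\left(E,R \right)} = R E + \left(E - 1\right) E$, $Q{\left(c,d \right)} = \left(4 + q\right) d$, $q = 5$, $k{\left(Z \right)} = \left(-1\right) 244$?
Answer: $- \frac{244}{27195} \approx -0.0089722$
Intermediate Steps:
$k{\left(Z \right)} = -244$
$Q{\left(c,d \right)} = 9 d$ ($Q{\left(c,d \right)} = \left(4 + 5\right) d = 9 d$)
$K{\left(E,R \right)} = E R + E \left(-1 + E\right)$ ($K{\left(E,R \right)} = E R + \left(-1 + E\right) E = E R + E \left(-1 + E\right)$)
$\frac{k{\left(119 \right)}}{K{\left(-245,Q{\left(-7,15 \right)} \right)}} = - \frac{244}{\left(-245\right) \left(-1 - 245 + 9 \cdot 15\right)} = - \frac{244}{\left(-245\right) \left(-1 - 245 + 135\right)} = - \frac{244}{\left(-245\right) \left(-111\right)} = - \frac{244}{27195}$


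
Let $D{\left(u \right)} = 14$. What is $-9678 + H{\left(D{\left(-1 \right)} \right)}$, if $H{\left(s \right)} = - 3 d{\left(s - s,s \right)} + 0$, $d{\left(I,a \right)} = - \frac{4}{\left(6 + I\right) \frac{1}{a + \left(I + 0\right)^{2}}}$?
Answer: $-9650$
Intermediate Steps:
$d{\left(I,a \right)} = - \frac{4 \left(a + I^{2}\right)}{6 + I}$ ($d{\left(I,a \right)} = - \frac{4}{\left(6 + I\right) \frac{1}{a + I^{2}}} = - \frac{4}{\frac{1}{a + I^{2}} \left(6 + I\right)} = - 4 \frac{a + I^{2}}{6 + I} = - \frac{4 \left(a + I^{2}\right)}{6 + I}$)
$H{\left(s \right)} = 2 s$ ($H{\left(s \right)} = - 3 \frac{4 \left(- s - \left(s - s\right)^{2}\right)}{6 + \left(s - s\right)} + 0 = - 3 \frac{4 \left(- s - 0^{2}\right)}{6 + 0} + 0 = - 3 \frac{4 \left(- s - 0\right)}{6} + 0 = - 3 \cdot 4 \cdot \frac{1}{6} \left(- s + 0\right) + 0 = - 3 \cdot 4 \cdot \frac{1}{6} \left(- s\right) + 0 = - 3 \left(- \frac{2 s}{3}\right) + 0 = 2 s + 0 = 2 s$)
$-9678 + H{\left(D{\left(-1 \right)} \right)} = -9678 + 2 \cdot 14 = -9678 + 28 = -9650$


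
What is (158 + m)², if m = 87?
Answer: 60025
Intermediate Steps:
(158 + m)² = (158 + 87)² = 245² = 60025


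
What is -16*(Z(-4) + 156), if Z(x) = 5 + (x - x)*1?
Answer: -2576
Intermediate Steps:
Z(x) = 5 (Z(x) = 5 + 0*1 = 5 + 0 = 5)
-16*(Z(-4) + 156) = -16*(5 + 156) = -16*161 = -2576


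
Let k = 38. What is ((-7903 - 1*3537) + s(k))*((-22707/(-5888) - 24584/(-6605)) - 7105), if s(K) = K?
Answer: 1573592442200973/19445120 ≈ 8.0925e+7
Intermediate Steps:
((-7903 - 1*3537) + s(k))*((-22707/(-5888) - 24584/(-6605)) - 7105) = ((-7903 - 1*3537) + 38)*((-22707/(-5888) - 24584/(-6605)) - 7105) = ((-7903 - 3537) + 38)*((-22707*(-1/5888) - 24584*(-1/6605)) - 7105) = (-11440 + 38)*((22707/5888 + 24584/6605) - 7105) = -11402*(294730327/38890240 - 7105) = -11402*(-276020424873/38890240) = 1573592442200973/19445120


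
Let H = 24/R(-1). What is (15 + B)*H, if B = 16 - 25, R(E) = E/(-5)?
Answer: 720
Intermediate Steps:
R(E) = -E/5 (R(E) = E*(-⅕) = -E/5)
B = -9
H = 120 (H = 24/((-⅕*(-1))) = 24/(⅕) = 24*5 = 120)
(15 + B)*H = (15 - 9)*120 = 6*120 = 720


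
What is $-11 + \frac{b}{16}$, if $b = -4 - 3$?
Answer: $- \frac{183}{16} \approx -11.438$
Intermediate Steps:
$b = -7$ ($b = -4 - 3 = -7$)
$-11 + \frac{b}{16} = -11 + \frac{1}{16} \left(-7\right) = -11 - \frac{7}{16} = - \frac{183}{16}$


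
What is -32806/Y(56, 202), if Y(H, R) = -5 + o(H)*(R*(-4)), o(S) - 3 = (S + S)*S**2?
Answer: 32806/283797885 ≈ 0.00011560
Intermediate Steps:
o(S) = 3 + 2*S**3 (o(S) = 3 + (S + S)*S**2 = 3 + (2*S)*S**2 = 3 + 2*S**3)
Y(H, R) = -5 - 4*R*(3 + 2*H**3) (Y(H, R) = -5 + (3 + 2*H**3)*(R*(-4)) = -5 + (3 + 2*H**3)*(-4*R) = -5 - 4*R*(3 + 2*H**3))
-32806/Y(56, 202) = -32806/(-5 - 4*202*(3 + 2*56**3)) = -32806/(-5 - 4*202*(3 + 2*175616)) = -32806/(-5 - 4*202*(3 + 351232)) = -32806/(-5 - 4*202*351235) = -32806/(-5 - 283797880) = -32806/(-283797885) = -32806*(-1/283797885) = 32806/283797885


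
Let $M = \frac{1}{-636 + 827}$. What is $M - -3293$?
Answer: $\frac{628964}{191} \approx 3293.0$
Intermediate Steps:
$M = \frac{1}{191} \approx 0.0052356$
$M - -3293 = \frac{1}{191} - -3293 = \frac{1}{191} + 3293 = \frac{628964}{191}$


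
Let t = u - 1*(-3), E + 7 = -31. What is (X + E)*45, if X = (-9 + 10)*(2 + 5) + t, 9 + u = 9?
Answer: -1260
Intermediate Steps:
u = 0 (u = -9 + 9 = 0)
E = -38 (E = -7 - 31 = -38)
t = 3 (t = 0 - 1*(-3) = 0 + 3 = 3)
X = 10 (X = (-9 + 10)*(2 + 5) + 3 = 1*7 + 3 = 7 + 3 = 10)
(X + E)*45 = (10 - 38)*45 = -28*45 = -1260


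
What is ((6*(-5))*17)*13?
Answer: -6630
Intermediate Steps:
((6*(-5))*17)*13 = -30*17*13 = -510*13 = -6630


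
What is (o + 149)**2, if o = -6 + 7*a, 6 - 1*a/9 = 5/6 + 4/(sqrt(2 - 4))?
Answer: 750961/4 + 118062*I*sqrt(2) ≈ 1.8774e+5 + 1.6697e+5*I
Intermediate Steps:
a = 93/2 + 18*I*sqrt(2) (a = 54 - 9*(5/6 + 4/(sqrt(2 - 4))) = 54 - 9*(5*(1/6) + 4/(sqrt(-2))) = 54 - 9*(5/6 + 4/((I*sqrt(2)))) = 54 - 9*(5/6 + 4*(-I*sqrt(2)/2)) = 54 - 9*(5/6 - 2*I*sqrt(2)) = 54 + (-15/2 + 18*I*sqrt(2)) = 93/2 + 18*I*sqrt(2) ≈ 46.5 + 25.456*I)
o = 639/2 + 126*I*sqrt(2) (o = -6 + 7*(93/2 + 18*I*sqrt(2)) = -6 + (651/2 + 126*I*sqrt(2)) = 639/2 + 126*I*sqrt(2) ≈ 319.5 + 178.19*I)
(o + 149)**2 = ((639/2 + 126*I*sqrt(2)) + 149)**2 = (937/2 + 126*I*sqrt(2))**2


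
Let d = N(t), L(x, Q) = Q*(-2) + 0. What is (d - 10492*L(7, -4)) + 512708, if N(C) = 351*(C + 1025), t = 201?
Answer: 859098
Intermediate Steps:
N(C) = 359775 + 351*C (N(C) = 351*(1025 + C) = 359775 + 351*C)
L(x, Q) = -2*Q (L(x, Q) = -2*Q + 0 = -2*Q)
d = 430326 (d = 359775 + 351*201 = 359775 + 70551 = 430326)
(d - 10492*L(7, -4)) + 512708 = (430326 - (-20984)*(-4)) + 512708 = (430326 - 10492*8) + 512708 = (430326 - 83936) + 512708 = 346390 + 512708 = 859098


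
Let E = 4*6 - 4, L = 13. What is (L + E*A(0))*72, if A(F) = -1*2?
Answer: -1944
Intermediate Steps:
E = 20 (E = 24 - 4 = 20)
A(F) = -2
(L + E*A(0))*72 = (13 + 20*(-2))*72 = (13 - 40)*72 = -27*72 = -1944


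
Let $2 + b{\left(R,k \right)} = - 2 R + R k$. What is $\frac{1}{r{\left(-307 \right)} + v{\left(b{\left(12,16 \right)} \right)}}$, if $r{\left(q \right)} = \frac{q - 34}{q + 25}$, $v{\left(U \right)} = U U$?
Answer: $\frac{282}{7771133} \approx 3.6288 \cdot 10^{-5}$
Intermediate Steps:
$b{\left(R,k \right)} = -2 - 2 R + R k$ ($b{\left(R,k \right)} = -2 + \left(- 2 R + R k\right) = -2 - 2 R + R k$)
$v{\left(U \right)} = U^{2}$
$r{\left(q \right)} = \frac{-34 + q}{25 + q}$
$\frac{1}{r{\left(-307 \right)} + v{\left(b{\left(12,16 \right)} \right)}} = \frac{1}{\frac{-34 - 307}{25 - 307} + \left(-2 - 24 + 12 \cdot 16\right)^{2}} = \frac{1}{\frac{1}{-282} \left(-341\right) + \left(-2 - 24 + 192\right)^{2}} = \frac{1}{\left(- \frac{1}{282}\right) \left(-341\right) + 166^{2}} = \frac{1}{\frac{341}{282} + 27556} = \frac{1}{\frac{7771133}{282}} = \frac{282}{7771133}$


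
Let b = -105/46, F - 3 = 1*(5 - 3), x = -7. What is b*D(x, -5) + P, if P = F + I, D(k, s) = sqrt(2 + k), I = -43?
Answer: -38 - 105*I*sqrt(5)/46 ≈ -38.0 - 5.1041*I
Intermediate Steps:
F = 5 (F = 3 + 1*(5 - 3) = 3 + 1*2 = 3 + 2 = 5)
P = -38 (P = 5 - 43 = -38)
b = -105/46 (b = -105*1/46 = -105/46 ≈ -2.2826)
b*D(x, -5) + P = -105*sqrt(2 - 7)/46 - 38 = -105*I*sqrt(5)/46 - 38 = -38 - 105*I*sqrt(5)/46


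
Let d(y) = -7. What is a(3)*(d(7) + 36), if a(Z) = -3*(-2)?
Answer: 174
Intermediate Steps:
a(Z) = 6
a(3)*(d(7) + 36) = 6*(-7 + 36) = 6*29 = 174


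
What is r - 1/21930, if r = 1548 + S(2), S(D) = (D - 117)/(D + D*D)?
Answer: 16763657/10965 ≈ 1528.8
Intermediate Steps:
S(D) = (-117 + D)/(D + D²)
r = 9173/6 (r = 1548 + (-117 + 2)/(2*(1 + 2)) = 1548 + (½)*(-115)/3 = 1548 + (½)*(⅓)*(-115) = 1548 - 115/6 = 9173/6 ≈ 1528.8)
r - 1/21930 = 9173/6 - 1/21930 = 16763657/10965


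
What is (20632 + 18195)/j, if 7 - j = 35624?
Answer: -38827/35617 ≈ -1.0901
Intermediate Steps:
j = -35617 (j = 7 - 1*35624 = 7 - 35624 = -35617)
(20632 + 18195)/j = (20632 + 18195)/(-35617) = 38827*(-1/35617) = -38827/35617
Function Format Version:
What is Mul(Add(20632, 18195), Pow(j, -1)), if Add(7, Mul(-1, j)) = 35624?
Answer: Rational(-38827, 35617) ≈ -1.0901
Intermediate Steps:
j = -35617 (j = Add(7, Mul(-1, 35624)) = Add(7, -35624) = -35617)
Mul(Add(20632, 18195), Pow(j, -1)) = Mul(Add(20632, 18195), Pow(-35617, -1)) = Mul(38827, Rational(-1, 35617)) = Rational(-38827, 35617)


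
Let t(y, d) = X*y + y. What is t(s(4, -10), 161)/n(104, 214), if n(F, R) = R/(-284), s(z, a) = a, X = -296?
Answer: -418900/107 ≈ -3915.0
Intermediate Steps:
t(y, d) = -295*y (t(y, d) = -296*y + y = -295*y)
n(F, R) = -R/284 (n(F, R) = R*(-1/284) = -R/284)
t(s(4, -10), 161)/n(104, 214) = (-295*(-10))/((-1/284*214)) = 2950/(-107/142) = 2950*(-142/107) = -418900/107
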